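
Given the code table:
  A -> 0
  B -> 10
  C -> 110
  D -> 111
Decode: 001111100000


Decoding:
0 -> A
0 -> A
111 -> D
110 -> C
0 -> A
0 -> A
0 -> A
0 -> A


Result: AADCAAAA


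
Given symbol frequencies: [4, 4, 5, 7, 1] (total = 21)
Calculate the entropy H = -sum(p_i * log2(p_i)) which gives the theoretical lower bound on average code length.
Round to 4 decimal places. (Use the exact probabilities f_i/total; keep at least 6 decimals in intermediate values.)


Per-symbol terms -p_i * log2(p_i) with p_i = f_i/21:
  p = 4/21 = 0.190476: log2(p) = -2.392317, -p*log2(p) = 0.455680
  p = 4/21 = 0.190476: log2(p) = -2.392317, -p*log2(p) = 0.455680
  p = 5/21 = 0.238095: log2(p) = -2.070389, -p*log2(p) = 0.492950
  p = 7/21 = 0.333333: log2(p) = -1.584963, -p*log2(p) = 0.528321
  p = 1/21 = 0.047619: log2(p) = -4.392317, -p*log2(p) = 0.209158
H = 0.455680 + 0.455680 + 0.492950 + 0.528321 + 0.209158 = 2.141789

H = 2.1418 bits/symbol


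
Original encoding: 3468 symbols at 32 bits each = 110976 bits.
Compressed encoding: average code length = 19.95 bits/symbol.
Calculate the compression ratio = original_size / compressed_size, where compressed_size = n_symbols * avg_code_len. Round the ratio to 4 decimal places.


original_size = n_symbols * orig_bits = 3468 * 32 = 110976 bits
compressed_size = n_symbols * avg_code_len = 3468 * 19.95 = 69186.6 bits
ratio = original_size / compressed_size = 110976 / 69186.6 = 1.604

Compression ratio = 1.604


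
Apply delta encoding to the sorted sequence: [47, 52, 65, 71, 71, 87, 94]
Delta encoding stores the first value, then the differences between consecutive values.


First value: 47
Deltas:
  52 - 47 = 5
  65 - 52 = 13
  71 - 65 = 6
  71 - 71 = 0
  87 - 71 = 16
  94 - 87 = 7


Delta encoded: [47, 5, 13, 6, 0, 16, 7]


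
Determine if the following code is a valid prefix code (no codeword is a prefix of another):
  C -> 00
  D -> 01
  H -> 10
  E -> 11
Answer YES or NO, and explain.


Checking each pair (does one codeword prefix another?):
  C='00' vs D='01': no prefix
  C='00' vs H='10': no prefix
  C='00' vs E='11': no prefix
  D='01' vs C='00': no prefix
  D='01' vs H='10': no prefix
  D='01' vs E='11': no prefix
  H='10' vs C='00': no prefix
  H='10' vs D='01': no prefix
  H='10' vs E='11': no prefix
  E='11' vs C='00': no prefix
  E='11' vs D='01': no prefix
  E='11' vs H='10': no prefix
No violation found over all pairs.

YES -- this is a valid prefix code. No codeword is a prefix of any other codeword.


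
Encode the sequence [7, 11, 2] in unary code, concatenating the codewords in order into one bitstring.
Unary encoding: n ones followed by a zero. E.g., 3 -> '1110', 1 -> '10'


Encode each number as n ones followed by a terminating 0:
  7 -> 11111110 (8 bits)
  11 -> 111111111110 (12 bits)
  2 -> 110 (3 bits)
Total length = 8 + 12 + 3 = 23 bits.

Unary([7, 11, 2]) = 11111110111111111110110 (23 bits)


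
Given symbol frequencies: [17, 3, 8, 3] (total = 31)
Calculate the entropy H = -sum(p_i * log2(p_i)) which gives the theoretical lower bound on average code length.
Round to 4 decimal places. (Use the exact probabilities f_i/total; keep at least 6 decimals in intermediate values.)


Per-symbol terms -p_i * log2(p_i) with p_i = f_i/31:
  p = 17/31 = 0.548387: log2(p) = -0.866733, -p*log2(p) = 0.475305
  p = 3/31 = 0.096774: log2(p) = -3.369234, -p*log2(p) = 0.326055
  p = 8/31 = 0.258065: log2(p) = -1.954196, -p*log2(p) = 0.504309
  p = 3/31 = 0.096774: log2(p) = -3.369234, -p*log2(p) = 0.326055
H = 0.475305 + 0.326055 + 0.504309 + 0.326055 = 1.631724

H = 1.6317 bits/symbol


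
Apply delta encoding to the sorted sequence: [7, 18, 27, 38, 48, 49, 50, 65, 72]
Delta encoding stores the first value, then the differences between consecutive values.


First value: 7
Deltas:
  18 - 7 = 11
  27 - 18 = 9
  38 - 27 = 11
  48 - 38 = 10
  49 - 48 = 1
  50 - 49 = 1
  65 - 50 = 15
  72 - 65 = 7


Delta encoded: [7, 11, 9, 11, 10, 1, 1, 15, 7]


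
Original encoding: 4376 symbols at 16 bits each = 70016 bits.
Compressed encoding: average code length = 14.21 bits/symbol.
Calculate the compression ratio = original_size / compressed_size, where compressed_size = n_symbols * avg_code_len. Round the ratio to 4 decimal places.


original_size = n_symbols * orig_bits = 4376 * 16 = 70016 bits
compressed_size = n_symbols * avg_code_len = 4376 * 14.21 = 62182.96 bits
ratio = original_size / compressed_size = 70016 / 62182.96 = 1.126

Compression ratio = 1.126


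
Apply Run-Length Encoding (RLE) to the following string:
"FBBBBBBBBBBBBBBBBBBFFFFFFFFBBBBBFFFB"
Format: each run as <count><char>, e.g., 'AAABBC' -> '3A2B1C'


Scanning runs left to right:
  i=0: run of 'F' x 1 -> '1F'
  i=1: run of 'B' x 18 -> '18B'
  i=19: run of 'F' x 8 -> '8F'
  i=27: run of 'B' x 5 -> '5B'
  i=32: run of 'F' x 3 -> '3F'
  i=35: run of 'B' x 1 -> '1B'

RLE = 1F18B8F5B3F1B


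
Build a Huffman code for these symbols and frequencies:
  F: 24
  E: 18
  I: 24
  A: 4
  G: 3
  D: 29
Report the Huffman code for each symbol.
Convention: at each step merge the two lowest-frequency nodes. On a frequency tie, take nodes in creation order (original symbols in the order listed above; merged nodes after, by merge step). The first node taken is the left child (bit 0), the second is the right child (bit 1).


Huffman tree construction:
Step 1: Merge G(3) + A(4) = 7
Step 2: Merge (G+A)(7) + E(18) = 25
Step 3: Merge F(24) + I(24) = 48
Step 4: Merge ((G+A)+E)(25) + D(29) = 54
Step 5: Merge (F+I)(48) + (((G+A)+E)+D)(54) = 102
Read each symbol's code off the tree from the root (left child = 0, right child = 1).

Codes:
  F: 00 (length 2)
  E: 101 (length 3)
  I: 01 (length 2)
  A: 1001 (length 4)
  G: 1000 (length 4)
  D: 11 (length 2)
Average code length: 236/102 = 2.3137 bits/symbol


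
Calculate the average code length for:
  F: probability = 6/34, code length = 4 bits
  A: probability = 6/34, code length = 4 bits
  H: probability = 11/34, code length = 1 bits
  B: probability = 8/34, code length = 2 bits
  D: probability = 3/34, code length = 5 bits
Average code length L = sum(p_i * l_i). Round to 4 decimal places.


Weighted contributions p_i * l_i:
  F: (6/34) * 4 = 24/34
  A: (6/34) * 4 = 24/34
  H: (11/34) * 1 = 11/34
  B: (8/34) * 2 = 16/34
  D: (3/34) * 5 = 15/34
Sum = (24 + 24 + 11 + 16 + 15)/34 = 90/34

L = 90/34 = 2.6471 bits/symbol


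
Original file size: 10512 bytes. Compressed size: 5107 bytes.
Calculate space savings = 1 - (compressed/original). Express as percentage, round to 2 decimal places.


ratio = compressed/original = 5107/10512 = 0.485826
savings = 1 - ratio = 1 - 0.485826 = 0.514174
as a percentage: 0.514174 * 100 = 51.42%

Space savings = 1 - 5107/10512 = 51.42%


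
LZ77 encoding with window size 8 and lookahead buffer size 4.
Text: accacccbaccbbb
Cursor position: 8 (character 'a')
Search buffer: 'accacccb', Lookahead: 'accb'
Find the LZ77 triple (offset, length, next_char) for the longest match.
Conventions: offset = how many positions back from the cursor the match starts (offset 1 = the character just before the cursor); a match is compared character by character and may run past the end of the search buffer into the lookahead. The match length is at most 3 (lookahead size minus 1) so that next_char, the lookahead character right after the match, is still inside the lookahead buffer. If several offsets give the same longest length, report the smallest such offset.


Try each offset into the search buffer:
  offset=1 (pos 7, char 'b'): match length 0
  offset=2 (pos 6, char 'c'): match length 0
  offset=3 (pos 5, char 'c'): match length 0
  offset=4 (pos 4, char 'c'): match length 0
  offset=5 (pos 3, char 'a'): match length 3
  offset=6 (pos 2, char 'c'): match length 0
  offset=7 (pos 1, char 'c'): match length 0
  offset=8 (pos 0, char 'a'): match length 3
Longest match has length 3, found at offsets 5, 8; take the smallest, offset 5.
next_char = character at position 8 + 3 = 11 -> 'b'

Best match: offset=5, length=3 (matching 'acc' starting at position 3)
LZ77 triple: (5, 3, 'b')


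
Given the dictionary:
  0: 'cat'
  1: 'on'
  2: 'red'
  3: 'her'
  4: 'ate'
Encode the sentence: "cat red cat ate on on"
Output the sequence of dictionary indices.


Look up each word in the dictionary:
  'cat' -> 0
  'red' -> 2
  'cat' -> 0
  'ate' -> 4
  'on' -> 1
  'on' -> 1

Encoded: [0, 2, 0, 4, 1, 1]


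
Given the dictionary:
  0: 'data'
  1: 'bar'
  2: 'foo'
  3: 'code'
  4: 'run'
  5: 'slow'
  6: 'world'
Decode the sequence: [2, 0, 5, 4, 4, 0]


Look up each index in the dictionary:
  2 -> 'foo'
  0 -> 'data'
  5 -> 'slow'
  4 -> 'run'
  4 -> 'run'
  0 -> 'data'

Decoded: "foo data slow run run data"


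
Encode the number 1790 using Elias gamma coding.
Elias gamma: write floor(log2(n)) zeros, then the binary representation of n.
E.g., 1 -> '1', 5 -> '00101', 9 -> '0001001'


num_bits = floor(log2(1790)) + 1 = 11
leading_zeros = num_bits - 1 = 10
binary(1790) = 11011111110

Elias gamma(1790) = '0000000000' + '11011111110' = 000000000011011111110 (21 bits)


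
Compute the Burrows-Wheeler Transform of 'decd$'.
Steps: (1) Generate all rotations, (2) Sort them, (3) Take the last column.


Rotations (sorted):
  0: $decd -> last char: d
  1: cd$de -> last char: e
  2: d$dec -> last char: c
  3: decd$ -> last char: $
  4: ecd$d -> last char: d


BWT = dec$d


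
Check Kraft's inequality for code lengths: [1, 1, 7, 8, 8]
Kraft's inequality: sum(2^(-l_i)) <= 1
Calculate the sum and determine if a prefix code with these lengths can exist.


Sum = 2^(-1) + 2^(-1) + 2^(-7) + 2^(-8) + 2^(-8)
    = 0.5 + 0.5 + 0.0078125 + 0.00390625 + 0.00390625
    = 260/256 = 1.015625
Since 1.015625 > 1, Kraft's inequality is NOT satisfied.
A prefix code with these lengths CANNOT exist.

Kraft sum = 1.015625. Not satisfied.


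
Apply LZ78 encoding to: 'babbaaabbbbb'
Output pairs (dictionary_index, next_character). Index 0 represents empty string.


LZ78 encoding steps:
Dictionary: {0: ''}
Step 1: w='' (idx 0), next='b' -> output (0, 'b'), add 'b' as idx 1
Step 2: w='' (idx 0), next='a' -> output (0, 'a'), add 'a' as idx 2
Step 3: w='b' (idx 1), next='b' -> output (1, 'b'), add 'bb' as idx 3
Step 4: w='a' (idx 2), next='a' -> output (2, 'a'), add 'aa' as idx 4
Step 5: w='a' (idx 2), next='b' -> output (2, 'b'), add 'ab' as idx 5
Step 6: w='bb' (idx 3), next='b' -> output (3, 'b'), add 'bbb' as idx 6
Step 7: w='b' (idx 1), end of input -> output (1, '')


Encoded: [(0, 'b'), (0, 'a'), (1, 'b'), (2, 'a'), (2, 'b'), (3, 'b'), (1, '')]


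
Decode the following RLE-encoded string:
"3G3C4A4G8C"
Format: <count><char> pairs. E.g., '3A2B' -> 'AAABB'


Expanding each <count><char> pair:
  3G -> 'GGG'
  3C -> 'CCC'
  4A -> 'AAAA'
  4G -> 'GGGG'
  8C -> 'CCCCCCCC'

Decoded = GGGCCCAAAAGGGGCCCCCCCC


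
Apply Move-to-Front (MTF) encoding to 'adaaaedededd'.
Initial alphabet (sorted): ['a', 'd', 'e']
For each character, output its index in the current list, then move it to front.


MTF encoding:
'a': index 0 in ['a', 'd', 'e'] -> ['a', 'd', 'e']
'd': index 1 in ['a', 'd', 'e'] -> ['d', 'a', 'e']
'a': index 1 in ['d', 'a', 'e'] -> ['a', 'd', 'e']
'a': index 0 in ['a', 'd', 'e'] -> ['a', 'd', 'e']
'a': index 0 in ['a', 'd', 'e'] -> ['a', 'd', 'e']
'e': index 2 in ['a', 'd', 'e'] -> ['e', 'a', 'd']
'd': index 2 in ['e', 'a', 'd'] -> ['d', 'e', 'a']
'e': index 1 in ['d', 'e', 'a'] -> ['e', 'd', 'a']
'd': index 1 in ['e', 'd', 'a'] -> ['d', 'e', 'a']
'e': index 1 in ['d', 'e', 'a'] -> ['e', 'd', 'a']
'd': index 1 in ['e', 'd', 'a'] -> ['d', 'e', 'a']
'd': index 0 in ['d', 'e', 'a'] -> ['d', 'e', 'a']


Output: [0, 1, 1, 0, 0, 2, 2, 1, 1, 1, 1, 0]


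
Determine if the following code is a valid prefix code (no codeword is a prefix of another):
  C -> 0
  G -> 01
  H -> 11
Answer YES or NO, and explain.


Checking each pair (does one codeword prefix another?):
  C='0' vs G='01': prefix -- VIOLATION

NO -- this is NOT a valid prefix code. C (0) is a prefix of G (01).


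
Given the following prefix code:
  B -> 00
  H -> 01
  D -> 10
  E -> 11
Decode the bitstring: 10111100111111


Decoding step by step:
Bits 10 -> D
Bits 11 -> E
Bits 11 -> E
Bits 00 -> B
Bits 11 -> E
Bits 11 -> E
Bits 11 -> E


Decoded message: DEEBEEE


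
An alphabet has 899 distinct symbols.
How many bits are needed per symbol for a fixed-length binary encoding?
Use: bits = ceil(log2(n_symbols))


log2(899) = 9.8122
Bracket: 2^9 = 512 < 899 <= 2^10 = 1024
So ceil(log2(899)) = 10

bits = ceil(log2(899)) = ceil(9.8122) = 10 bits


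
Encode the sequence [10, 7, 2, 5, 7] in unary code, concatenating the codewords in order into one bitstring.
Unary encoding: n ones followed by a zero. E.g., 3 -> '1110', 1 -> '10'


Encode each number as n ones followed by a terminating 0:
  10 -> 11111111110 (11 bits)
  7 -> 11111110 (8 bits)
  2 -> 110 (3 bits)
  5 -> 111110 (6 bits)
  7 -> 11111110 (8 bits)
Total length = 11 + 8 + 3 + 6 + 8 = 36 bits.

Unary([10, 7, 2, 5, 7]) = 111111111101111111011011111011111110 (36 bits)


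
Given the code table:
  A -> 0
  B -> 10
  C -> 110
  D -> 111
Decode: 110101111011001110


Decoding:
110 -> C
10 -> B
111 -> D
10 -> B
110 -> C
0 -> A
111 -> D
0 -> A


Result: CBDBCADA


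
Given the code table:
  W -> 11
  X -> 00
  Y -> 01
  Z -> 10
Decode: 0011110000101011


Decoding:
00 -> X
11 -> W
11 -> W
00 -> X
00 -> X
10 -> Z
10 -> Z
11 -> W


Result: XWWXXZZW


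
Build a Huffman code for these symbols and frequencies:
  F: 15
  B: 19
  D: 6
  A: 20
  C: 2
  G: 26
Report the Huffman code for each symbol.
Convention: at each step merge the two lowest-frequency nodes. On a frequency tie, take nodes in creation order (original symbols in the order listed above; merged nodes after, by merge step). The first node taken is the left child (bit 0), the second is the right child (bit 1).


Huffman tree construction:
Step 1: Merge C(2) + D(6) = 8
Step 2: Merge (C+D)(8) + F(15) = 23
Step 3: Merge B(19) + A(20) = 39
Step 4: Merge ((C+D)+F)(23) + G(26) = 49
Step 5: Merge (B+A)(39) + (((C+D)+F)+G)(49) = 88
Read each symbol's code off the tree from the root (left child = 0, right child = 1).

Codes:
  F: 101 (length 3)
  B: 00 (length 2)
  D: 1001 (length 4)
  A: 01 (length 2)
  C: 1000 (length 4)
  G: 11 (length 2)
Average code length: 207/88 = 2.3523 bits/symbol


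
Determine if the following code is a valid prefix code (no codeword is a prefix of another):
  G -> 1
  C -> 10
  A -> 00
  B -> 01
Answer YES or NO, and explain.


Checking each pair (does one codeword prefix another?):
  G='1' vs C='10': prefix -- VIOLATION

NO -- this is NOT a valid prefix code. G (1) is a prefix of C (10).


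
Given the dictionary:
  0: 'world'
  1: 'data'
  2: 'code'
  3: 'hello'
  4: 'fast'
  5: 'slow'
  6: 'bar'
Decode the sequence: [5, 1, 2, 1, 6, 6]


Look up each index in the dictionary:
  5 -> 'slow'
  1 -> 'data'
  2 -> 'code'
  1 -> 'data'
  6 -> 'bar'
  6 -> 'bar'

Decoded: "slow data code data bar bar"


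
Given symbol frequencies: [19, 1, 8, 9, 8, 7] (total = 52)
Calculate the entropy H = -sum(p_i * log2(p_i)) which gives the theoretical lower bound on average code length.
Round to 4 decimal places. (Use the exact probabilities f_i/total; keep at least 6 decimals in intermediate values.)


Per-symbol terms -p_i * log2(p_i) with p_i = f_i/52:
  p = 19/52 = 0.365385: log2(p) = -1.452512, -p*log2(p) = 0.530726
  p = 1/52 = 0.019231: log2(p) = -5.700440, -p*log2(p) = 0.109624
  p = 8/52 = 0.153846: log2(p) = -2.700440, -p*log2(p) = 0.415452
  p = 9/52 = 0.173077: log2(p) = -2.530515, -p*log2(p) = 0.437974
  p = 8/52 = 0.153846: log2(p) = -2.700440, -p*log2(p) = 0.415452
  p = 7/52 = 0.134615: log2(p) = -2.893085, -p*log2(p) = 0.389454
H = 0.530726 + 0.109624 + 0.415452 + 0.437974 + 0.415452 + 0.389454 = 2.298682

H = 2.2987 bits/symbol


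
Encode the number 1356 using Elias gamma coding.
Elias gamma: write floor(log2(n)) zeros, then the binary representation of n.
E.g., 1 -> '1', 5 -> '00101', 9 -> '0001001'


num_bits = floor(log2(1356)) + 1 = 11
leading_zeros = num_bits - 1 = 10
binary(1356) = 10101001100

Elias gamma(1356) = '0000000000' + '10101001100' = 000000000010101001100 (21 bits)


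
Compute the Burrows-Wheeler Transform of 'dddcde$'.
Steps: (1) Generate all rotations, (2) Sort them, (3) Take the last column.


Rotations (sorted):
  0: $dddcde -> last char: e
  1: cde$ddd -> last char: d
  2: dcde$dd -> last char: d
  3: ddcde$d -> last char: d
  4: dddcde$ -> last char: $
  5: de$dddc -> last char: c
  6: e$dddcd -> last char: d


BWT = eddd$cd


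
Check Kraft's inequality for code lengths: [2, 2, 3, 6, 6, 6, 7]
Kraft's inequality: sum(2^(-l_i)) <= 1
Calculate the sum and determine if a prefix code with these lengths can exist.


Sum = 2^(-2) + 2^(-2) + 2^(-3) + 2^(-6) + 2^(-6) + 2^(-6) + 2^(-7)
    = 0.25 + 0.25 + 0.125 + 0.015625 + 0.015625 + 0.015625 + 0.0078125
    = 87/128 = 0.6796875
Since 0.6796875 <= 1, Kraft's inequality IS satisfied.
A prefix code with these lengths CAN exist.

Kraft sum = 0.6796875. Satisfied.


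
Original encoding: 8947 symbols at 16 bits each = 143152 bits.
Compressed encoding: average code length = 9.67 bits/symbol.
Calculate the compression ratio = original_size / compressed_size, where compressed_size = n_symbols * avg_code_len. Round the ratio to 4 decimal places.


original_size = n_symbols * orig_bits = 8947 * 16 = 143152 bits
compressed_size = n_symbols * avg_code_len = 8947 * 9.67 = 86517.49 bits
ratio = original_size / compressed_size = 143152 / 86517.49 = 1.6546

Compression ratio = 1.6546


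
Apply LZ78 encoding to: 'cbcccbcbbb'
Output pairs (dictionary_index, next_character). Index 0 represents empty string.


LZ78 encoding steps:
Dictionary: {0: ''}
Step 1: w='' (idx 0), next='c' -> output (0, 'c'), add 'c' as idx 1
Step 2: w='' (idx 0), next='b' -> output (0, 'b'), add 'b' as idx 2
Step 3: w='c' (idx 1), next='c' -> output (1, 'c'), add 'cc' as idx 3
Step 4: w='c' (idx 1), next='b' -> output (1, 'b'), add 'cb' as idx 4
Step 5: w='cb' (idx 4), next='b' -> output (4, 'b'), add 'cbb' as idx 5
Step 6: w='b' (idx 2), end of input -> output (2, '')


Encoded: [(0, 'c'), (0, 'b'), (1, 'c'), (1, 'b'), (4, 'b'), (2, '')]


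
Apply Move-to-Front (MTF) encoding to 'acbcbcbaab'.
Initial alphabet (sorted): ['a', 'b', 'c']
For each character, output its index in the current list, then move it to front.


MTF encoding:
'a': index 0 in ['a', 'b', 'c'] -> ['a', 'b', 'c']
'c': index 2 in ['a', 'b', 'c'] -> ['c', 'a', 'b']
'b': index 2 in ['c', 'a', 'b'] -> ['b', 'c', 'a']
'c': index 1 in ['b', 'c', 'a'] -> ['c', 'b', 'a']
'b': index 1 in ['c', 'b', 'a'] -> ['b', 'c', 'a']
'c': index 1 in ['b', 'c', 'a'] -> ['c', 'b', 'a']
'b': index 1 in ['c', 'b', 'a'] -> ['b', 'c', 'a']
'a': index 2 in ['b', 'c', 'a'] -> ['a', 'b', 'c']
'a': index 0 in ['a', 'b', 'c'] -> ['a', 'b', 'c']
'b': index 1 in ['a', 'b', 'c'] -> ['b', 'a', 'c']


Output: [0, 2, 2, 1, 1, 1, 1, 2, 0, 1]


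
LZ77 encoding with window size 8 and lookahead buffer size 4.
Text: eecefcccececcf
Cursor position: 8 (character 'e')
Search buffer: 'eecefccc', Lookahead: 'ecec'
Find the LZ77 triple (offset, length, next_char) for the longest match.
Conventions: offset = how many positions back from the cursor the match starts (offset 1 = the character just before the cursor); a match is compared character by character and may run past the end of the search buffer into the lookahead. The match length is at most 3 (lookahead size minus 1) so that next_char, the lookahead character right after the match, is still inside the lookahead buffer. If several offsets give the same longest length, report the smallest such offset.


Try each offset into the search buffer:
  offset=1 (pos 7, char 'c'): match length 0
  offset=2 (pos 6, char 'c'): match length 0
  offset=3 (pos 5, char 'c'): match length 0
  offset=4 (pos 4, char 'f'): match length 0
  offset=5 (pos 3, char 'e'): match length 1
  offset=6 (pos 2, char 'c'): match length 0
  offset=7 (pos 1, char 'e'): match length 3
  offset=8 (pos 0, char 'e'): match length 1
Longest match has length 3 at offset 7.
next_char = character at position 8 + 3 = 11 -> 'c'

Best match: offset=7, length=3 (matching 'ece' starting at position 1)
LZ77 triple: (7, 3, 'c')


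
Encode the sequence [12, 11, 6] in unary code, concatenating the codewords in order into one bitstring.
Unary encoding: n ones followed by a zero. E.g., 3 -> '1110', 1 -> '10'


Encode each number as n ones followed by a terminating 0:
  12 -> 1111111111110 (13 bits)
  11 -> 111111111110 (12 bits)
  6 -> 1111110 (7 bits)
Total length = 13 + 12 + 7 = 32 bits.

Unary([12, 11, 6]) = 11111111111101111111111101111110 (32 bits)


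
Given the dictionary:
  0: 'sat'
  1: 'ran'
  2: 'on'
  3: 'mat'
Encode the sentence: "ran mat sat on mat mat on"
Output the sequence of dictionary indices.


Look up each word in the dictionary:
  'ran' -> 1
  'mat' -> 3
  'sat' -> 0
  'on' -> 2
  'mat' -> 3
  'mat' -> 3
  'on' -> 2

Encoded: [1, 3, 0, 2, 3, 3, 2]


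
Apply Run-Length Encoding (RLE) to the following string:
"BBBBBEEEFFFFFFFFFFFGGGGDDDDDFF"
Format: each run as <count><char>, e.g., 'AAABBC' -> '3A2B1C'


Scanning runs left to right:
  i=0: run of 'B' x 5 -> '5B'
  i=5: run of 'E' x 3 -> '3E'
  i=8: run of 'F' x 11 -> '11F'
  i=19: run of 'G' x 4 -> '4G'
  i=23: run of 'D' x 5 -> '5D'
  i=28: run of 'F' x 2 -> '2F'

RLE = 5B3E11F4G5D2F


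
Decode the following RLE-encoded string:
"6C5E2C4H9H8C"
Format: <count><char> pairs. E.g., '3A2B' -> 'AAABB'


Expanding each <count><char> pair:
  6C -> 'CCCCCC'
  5E -> 'EEEEE'
  2C -> 'CC'
  4H -> 'HHHH'
  9H -> 'HHHHHHHHH'
  8C -> 'CCCCCCCC'

Decoded = CCCCCCEEEEECCHHHHHHHHHHHHHCCCCCCCC


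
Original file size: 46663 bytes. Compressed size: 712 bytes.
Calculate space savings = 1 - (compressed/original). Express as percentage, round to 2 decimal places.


ratio = compressed/original = 712/46663 = 0.015258
savings = 1 - ratio = 1 - 0.015258 = 0.984742
as a percentage: 0.984742 * 100 = 98.47%

Space savings = 1 - 712/46663 = 98.47%


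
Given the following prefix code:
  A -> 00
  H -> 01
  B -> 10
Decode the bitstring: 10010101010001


Decoding step by step:
Bits 10 -> B
Bits 01 -> H
Bits 01 -> H
Bits 01 -> H
Bits 01 -> H
Bits 00 -> A
Bits 01 -> H


Decoded message: BHHHHAH


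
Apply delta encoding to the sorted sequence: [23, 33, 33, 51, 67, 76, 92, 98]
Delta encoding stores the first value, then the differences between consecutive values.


First value: 23
Deltas:
  33 - 23 = 10
  33 - 33 = 0
  51 - 33 = 18
  67 - 51 = 16
  76 - 67 = 9
  92 - 76 = 16
  98 - 92 = 6


Delta encoded: [23, 10, 0, 18, 16, 9, 16, 6]


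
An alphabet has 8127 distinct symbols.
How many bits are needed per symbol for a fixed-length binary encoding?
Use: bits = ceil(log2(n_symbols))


log2(8127) = 12.9885
Bracket: 2^12 = 4096 < 8127 <= 2^13 = 8192
So ceil(log2(8127)) = 13

bits = ceil(log2(8127)) = ceil(12.9885) = 13 bits


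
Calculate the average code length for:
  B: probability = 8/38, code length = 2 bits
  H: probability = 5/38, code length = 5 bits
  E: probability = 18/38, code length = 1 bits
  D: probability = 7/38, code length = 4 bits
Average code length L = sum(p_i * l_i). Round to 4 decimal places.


Weighted contributions p_i * l_i:
  B: (8/38) * 2 = 16/38
  H: (5/38) * 5 = 25/38
  E: (18/38) * 1 = 18/38
  D: (7/38) * 4 = 28/38
Sum = (16 + 25 + 18 + 28)/38 = 87/38

L = 87/38 = 2.2895 bits/symbol


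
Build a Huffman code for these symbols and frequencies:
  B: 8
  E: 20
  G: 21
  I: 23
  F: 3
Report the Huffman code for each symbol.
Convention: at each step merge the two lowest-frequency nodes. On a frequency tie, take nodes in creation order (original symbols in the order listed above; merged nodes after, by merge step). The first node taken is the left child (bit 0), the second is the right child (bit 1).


Huffman tree construction:
Step 1: Merge F(3) + B(8) = 11
Step 2: Merge (F+B)(11) + E(20) = 31
Step 3: Merge G(21) + I(23) = 44
Step 4: Merge ((F+B)+E)(31) + (G+I)(44) = 75
Read each symbol's code off the tree from the root (left child = 0, right child = 1).

Codes:
  B: 001 (length 3)
  E: 01 (length 2)
  G: 10 (length 2)
  I: 11 (length 2)
  F: 000 (length 3)
Average code length: 161/75 = 2.1467 bits/symbol


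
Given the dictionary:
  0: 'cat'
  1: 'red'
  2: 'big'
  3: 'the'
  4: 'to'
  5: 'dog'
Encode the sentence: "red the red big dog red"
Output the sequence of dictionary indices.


Look up each word in the dictionary:
  'red' -> 1
  'the' -> 3
  'red' -> 1
  'big' -> 2
  'dog' -> 5
  'red' -> 1

Encoded: [1, 3, 1, 2, 5, 1]


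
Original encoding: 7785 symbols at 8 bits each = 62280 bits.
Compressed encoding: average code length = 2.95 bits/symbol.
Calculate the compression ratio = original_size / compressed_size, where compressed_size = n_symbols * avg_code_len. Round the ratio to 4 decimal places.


original_size = n_symbols * orig_bits = 7785 * 8 = 62280 bits
compressed_size = n_symbols * avg_code_len = 7785 * 2.95 = 22965.75 bits
ratio = original_size / compressed_size = 62280 / 22965.75 = 2.7119

Compression ratio = 2.7119


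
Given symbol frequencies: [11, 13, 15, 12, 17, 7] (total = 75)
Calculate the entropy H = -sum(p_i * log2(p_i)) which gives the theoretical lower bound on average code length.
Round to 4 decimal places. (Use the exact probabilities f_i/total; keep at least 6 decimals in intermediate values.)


Per-symbol terms -p_i * log2(p_i) with p_i = f_i/75:
  p = 11/75 = 0.146667: log2(p) = -2.769387, -p*log2(p) = 0.406177
  p = 13/75 = 0.173333: log2(p) = -2.528379, -p*log2(p) = 0.438252
  p = 15/75 = 0.200000: log2(p) = -2.321928, -p*log2(p) = 0.464386
  p = 12/75 = 0.160000: log2(p) = -2.643856, -p*log2(p) = 0.423017
  p = 17/75 = 0.226667: log2(p) = -2.141356, -p*log2(p) = 0.485374
  p = 7/75 = 0.093333: log2(p) = -3.421464, -p*log2(p) = 0.319337
H = 0.406177 + 0.438252 + 0.464386 + 0.423017 + 0.485374 + 0.319337 = 2.536543

H = 2.5365 bits/symbol


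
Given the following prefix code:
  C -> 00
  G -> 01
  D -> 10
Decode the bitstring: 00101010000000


Decoding step by step:
Bits 00 -> C
Bits 10 -> D
Bits 10 -> D
Bits 10 -> D
Bits 00 -> C
Bits 00 -> C
Bits 00 -> C


Decoded message: CDDDCCC


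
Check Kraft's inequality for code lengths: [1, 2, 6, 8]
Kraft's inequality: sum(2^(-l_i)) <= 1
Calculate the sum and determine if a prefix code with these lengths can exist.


Sum = 2^(-1) + 2^(-2) + 2^(-6) + 2^(-8)
    = 0.5 + 0.25 + 0.015625 + 0.00390625
    = 197/256 = 0.76953125
Since 0.76953125 <= 1, Kraft's inequality IS satisfied.
A prefix code with these lengths CAN exist.

Kraft sum = 0.76953125. Satisfied.


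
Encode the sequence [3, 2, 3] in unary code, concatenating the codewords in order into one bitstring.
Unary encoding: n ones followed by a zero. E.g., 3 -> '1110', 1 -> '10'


Encode each number as n ones followed by a terminating 0:
  3 -> 1110 (4 bits)
  2 -> 110 (3 bits)
  3 -> 1110 (4 bits)
Total length = 4 + 3 + 4 = 11 bits.

Unary([3, 2, 3]) = 11101101110 (11 bits)


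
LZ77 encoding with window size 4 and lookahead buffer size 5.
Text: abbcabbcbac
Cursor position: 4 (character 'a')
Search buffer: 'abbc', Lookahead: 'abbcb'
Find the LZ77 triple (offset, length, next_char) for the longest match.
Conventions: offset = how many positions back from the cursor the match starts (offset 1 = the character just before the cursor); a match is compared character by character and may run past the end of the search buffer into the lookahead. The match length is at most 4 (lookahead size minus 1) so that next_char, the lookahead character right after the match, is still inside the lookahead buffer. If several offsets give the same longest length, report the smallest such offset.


Try each offset into the search buffer:
  offset=1 (pos 3, char 'c'): match length 0
  offset=2 (pos 2, char 'b'): match length 0
  offset=3 (pos 1, char 'b'): match length 0
  offset=4 (pos 0, char 'a'): match length 4
Longest match has length 4 at offset 4.
next_char = character at position 4 + 4 = 8 -> 'b'

Best match: offset=4, length=4 (matching 'abbc' starting at position 0)
LZ77 triple: (4, 4, 'b')


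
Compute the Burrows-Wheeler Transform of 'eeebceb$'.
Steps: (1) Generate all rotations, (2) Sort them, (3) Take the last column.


Rotations (sorted):
  0: $eeebceb -> last char: b
  1: b$eeebce -> last char: e
  2: bceb$eee -> last char: e
  3: ceb$eeeb -> last char: b
  4: eb$eeebc -> last char: c
  5: ebceb$ee -> last char: e
  6: eebceb$e -> last char: e
  7: eeebceb$ -> last char: $


BWT = beebcee$


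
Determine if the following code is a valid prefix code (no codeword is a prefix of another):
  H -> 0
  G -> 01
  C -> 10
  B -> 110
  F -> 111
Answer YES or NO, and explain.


Checking each pair (does one codeword prefix another?):
  H='0' vs G='01': prefix -- VIOLATION

NO -- this is NOT a valid prefix code. H (0) is a prefix of G (01).


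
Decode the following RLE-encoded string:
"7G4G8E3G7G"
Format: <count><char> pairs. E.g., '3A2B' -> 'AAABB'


Expanding each <count><char> pair:
  7G -> 'GGGGGGG'
  4G -> 'GGGG'
  8E -> 'EEEEEEEE'
  3G -> 'GGG'
  7G -> 'GGGGGGG'

Decoded = GGGGGGGGGGGEEEEEEEEGGGGGGGGGG


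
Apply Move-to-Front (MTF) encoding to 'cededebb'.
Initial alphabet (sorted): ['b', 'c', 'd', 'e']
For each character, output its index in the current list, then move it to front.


MTF encoding:
'c': index 1 in ['b', 'c', 'd', 'e'] -> ['c', 'b', 'd', 'e']
'e': index 3 in ['c', 'b', 'd', 'e'] -> ['e', 'c', 'b', 'd']
'd': index 3 in ['e', 'c', 'b', 'd'] -> ['d', 'e', 'c', 'b']
'e': index 1 in ['d', 'e', 'c', 'b'] -> ['e', 'd', 'c', 'b']
'd': index 1 in ['e', 'd', 'c', 'b'] -> ['d', 'e', 'c', 'b']
'e': index 1 in ['d', 'e', 'c', 'b'] -> ['e', 'd', 'c', 'b']
'b': index 3 in ['e', 'd', 'c', 'b'] -> ['b', 'e', 'd', 'c']
'b': index 0 in ['b', 'e', 'd', 'c'] -> ['b', 'e', 'd', 'c']


Output: [1, 3, 3, 1, 1, 1, 3, 0]


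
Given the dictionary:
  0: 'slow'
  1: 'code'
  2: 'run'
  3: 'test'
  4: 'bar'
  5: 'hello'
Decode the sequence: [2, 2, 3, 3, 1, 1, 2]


Look up each index in the dictionary:
  2 -> 'run'
  2 -> 'run'
  3 -> 'test'
  3 -> 'test'
  1 -> 'code'
  1 -> 'code'
  2 -> 'run'

Decoded: "run run test test code code run"


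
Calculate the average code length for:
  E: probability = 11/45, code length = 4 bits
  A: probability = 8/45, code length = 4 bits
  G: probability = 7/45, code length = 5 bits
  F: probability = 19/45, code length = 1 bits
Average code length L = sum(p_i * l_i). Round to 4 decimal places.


Weighted contributions p_i * l_i:
  E: (11/45) * 4 = 44/45
  A: (8/45) * 4 = 32/45
  G: (7/45) * 5 = 35/45
  F: (19/45) * 1 = 19/45
Sum = (44 + 32 + 35 + 19)/45 = 130/45

L = 130/45 = 2.8889 bits/symbol


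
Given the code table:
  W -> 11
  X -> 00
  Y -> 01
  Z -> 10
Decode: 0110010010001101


Decoding:
01 -> Y
10 -> Z
01 -> Y
00 -> X
10 -> Z
00 -> X
11 -> W
01 -> Y


Result: YZYXZXWY


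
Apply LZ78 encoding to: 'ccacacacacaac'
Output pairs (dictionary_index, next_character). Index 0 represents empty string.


LZ78 encoding steps:
Dictionary: {0: ''}
Step 1: w='' (idx 0), next='c' -> output (0, 'c'), add 'c' as idx 1
Step 2: w='c' (idx 1), next='a' -> output (1, 'a'), add 'ca' as idx 2
Step 3: w='ca' (idx 2), next='c' -> output (2, 'c'), add 'cac' as idx 3
Step 4: w='' (idx 0), next='a' -> output (0, 'a'), add 'a' as idx 4
Step 5: w='cac' (idx 3), next='a' -> output (3, 'a'), add 'caca' as idx 5
Step 6: w='a' (idx 4), next='c' -> output (4, 'c'), add 'ac' as idx 6


Encoded: [(0, 'c'), (1, 'a'), (2, 'c'), (0, 'a'), (3, 'a'), (4, 'c')]


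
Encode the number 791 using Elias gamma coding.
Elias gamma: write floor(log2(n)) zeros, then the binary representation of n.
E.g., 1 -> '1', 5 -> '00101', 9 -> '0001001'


num_bits = floor(log2(791)) + 1 = 10
leading_zeros = num_bits - 1 = 9
binary(791) = 1100010111

Elias gamma(791) = '000000000' + '1100010111' = 0000000001100010111 (19 bits)


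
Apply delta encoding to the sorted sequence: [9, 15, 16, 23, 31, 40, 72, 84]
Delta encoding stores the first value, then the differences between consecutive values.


First value: 9
Deltas:
  15 - 9 = 6
  16 - 15 = 1
  23 - 16 = 7
  31 - 23 = 8
  40 - 31 = 9
  72 - 40 = 32
  84 - 72 = 12


Delta encoded: [9, 6, 1, 7, 8, 9, 32, 12]


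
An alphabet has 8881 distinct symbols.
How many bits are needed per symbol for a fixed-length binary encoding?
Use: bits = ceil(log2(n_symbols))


log2(8881) = 13.1165
Bracket: 2^13 = 8192 < 8881 <= 2^14 = 16384
So ceil(log2(8881)) = 14

bits = ceil(log2(8881)) = ceil(13.1165) = 14 bits


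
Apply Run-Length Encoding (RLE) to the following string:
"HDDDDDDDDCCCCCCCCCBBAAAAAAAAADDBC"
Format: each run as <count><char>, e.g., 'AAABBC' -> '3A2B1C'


Scanning runs left to right:
  i=0: run of 'H' x 1 -> '1H'
  i=1: run of 'D' x 8 -> '8D'
  i=9: run of 'C' x 9 -> '9C'
  i=18: run of 'B' x 2 -> '2B'
  i=20: run of 'A' x 9 -> '9A'
  i=29: run of 'D' x 2 -> '2D'
  i=31: run of 'B' x 1 -> '1B'
  i=32: run of 'C' x 1 -> '1C'

RLE = 1H8D9C2B9A2D1B1C


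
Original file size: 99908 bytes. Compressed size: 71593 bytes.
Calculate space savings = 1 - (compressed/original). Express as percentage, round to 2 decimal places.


ratio = compressed/original = 71593/99908 = 0.716589
savings = 1 - ratio = 1 - 0.716589 = 0.283411
as a percentage: 0.283411 * 100 = 28.34%

Space savings = 1 - 71593/99908 = 28.34%


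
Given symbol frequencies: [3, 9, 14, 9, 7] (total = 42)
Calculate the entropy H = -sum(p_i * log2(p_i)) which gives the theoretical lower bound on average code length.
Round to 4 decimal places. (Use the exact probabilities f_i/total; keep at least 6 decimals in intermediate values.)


Per-symbol terms -p_i * log2(p_i) with p_i = f_i/42:
  p = 3/42 = 0.071429: log2(p) = -3.807355, -p*log2(p) = 0.271954
  p = 9/42 = 0.214286: log2(p) = -2.222392, -p*log2(p) = 0.476227
  p = 14/42 = 0.333333: log2(p) = -1.584963, -p*log2(p) = 0.528321
  p = 9/42 = 0.214286: log2(p) = -2.222392, -p*log2(p) = 0.476227
  p = 7/42 = 0.166667: log2(p) = -2.584963, -p*log2(p) = 0.430827
H = 0.271954 + 0.476227 + 0.528321 + 0.476227 + 0.430827 = 2.183556

H = 2.1836 bits/symbol


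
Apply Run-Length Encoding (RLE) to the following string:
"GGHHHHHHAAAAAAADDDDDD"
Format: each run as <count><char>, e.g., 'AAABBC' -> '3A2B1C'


Scanning runs left to right:
  i=0: run of 'G' x 2 -> '2G'
  i=2: run of 'H' x 6 -> '6H'
  i=8: run of 'A' x 7 -> '7A'
  i=15: run of 'D' x 6 -> '6D'

RLE = 2G6H7A6D


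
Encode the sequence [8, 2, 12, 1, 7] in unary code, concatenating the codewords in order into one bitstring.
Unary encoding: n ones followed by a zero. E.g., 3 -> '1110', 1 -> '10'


Encode each number as n ones followed by a terminating 0:
  8 -> 111111110 (9 bits)
  2 -> 110 (3 bits)
  12 -> 1111111111110 (13 bits)
  1 -> 10 (2 bits)
  7 -> 11111110 (8 bits)
Total length = 9 + 3 + 13 + 2 + 8 = 35 bits.

Unary([8, 2, 12, 1, 7]) = 11111111011011111111111101011111110 (35 bits)


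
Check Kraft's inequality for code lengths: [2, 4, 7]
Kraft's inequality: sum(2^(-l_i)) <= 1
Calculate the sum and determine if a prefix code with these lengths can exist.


Sum = 2^(-2) + 2^(-4) + 2^(-7)
    = 0.25 + 0.0625 + 0.0078125
    = 41/128 = 0.3203125
Since 0.3203125 <= 1, Kraft's inequality IS satisfied.
A prefix code with these lengths CAN exist.

Kraft sum = 0.3203125. Satisfied.


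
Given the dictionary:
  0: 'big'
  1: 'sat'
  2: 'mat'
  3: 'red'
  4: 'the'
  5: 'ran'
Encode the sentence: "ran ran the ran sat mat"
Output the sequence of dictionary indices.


Look up each word in the dictionary:
  'ran' -> 5
  'ran' -> 5
  'the' -> 4
  'ran' -> 5
  'sat' -> 1
  'mat' -> 2

Encoded: [5, 5, 4, 5, 1, 2]


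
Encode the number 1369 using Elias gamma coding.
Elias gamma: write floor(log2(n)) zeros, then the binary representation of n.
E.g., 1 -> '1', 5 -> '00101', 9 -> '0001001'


num_bits = floor(log2(1369)) + 1 = 11
leading_zeros = num_bits - 1 = 10
binary(1369) = 10101011001

Elias gamma(1369) = '0000000000' + '10101011001' = 000000000010101011001 (21 bits)


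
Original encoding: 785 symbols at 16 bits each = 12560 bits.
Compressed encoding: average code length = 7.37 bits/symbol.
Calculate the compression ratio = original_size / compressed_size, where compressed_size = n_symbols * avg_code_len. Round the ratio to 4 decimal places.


original_size = n_symbols * orig_bits = 785 * 16 = 12560 bits
compressed_size = n_symbols * avg_code_len = 785 * 7.37 = 5785.45 bits
ratio = original_size / compressed_size = 12560 / 5785.45 = 2.171

Compression ratio = 2.171


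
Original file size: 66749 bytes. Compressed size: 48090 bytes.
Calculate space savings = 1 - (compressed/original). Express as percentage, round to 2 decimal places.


ratio = compressed/original = 48090/66749 = 0.72046
savings = 1 - ratio = 1 - 0.72046 = 0.27954
as a percentage: 0.27954 * 100 = 27.95%

Space savings = 1 - 48090/66749 = 27.95%


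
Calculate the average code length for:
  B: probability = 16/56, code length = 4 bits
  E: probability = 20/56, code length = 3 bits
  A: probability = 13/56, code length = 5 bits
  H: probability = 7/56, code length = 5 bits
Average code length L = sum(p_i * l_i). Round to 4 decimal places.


Weighted contributions p_i * l_i:
  B: (16/56) * 4 = 64/56
  E: (20/56) * 3 = 60/56
  A: (13/56) * 5 = 65/56
  H: (7/56) * 5 = 35/56
Sum = (64 + 60 + 65 + 35)/56 = 224/56

L = 224/56 = 4.0000 bits/symbol


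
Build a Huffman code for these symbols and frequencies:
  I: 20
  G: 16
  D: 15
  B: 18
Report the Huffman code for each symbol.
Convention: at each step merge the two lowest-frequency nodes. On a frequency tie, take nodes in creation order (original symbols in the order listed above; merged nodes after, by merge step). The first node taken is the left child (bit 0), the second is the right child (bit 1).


Huffman tree construction:
Step 1: Merge D(15) + G(16) = 31
Step 2: Merge B(18) + I(20) = 38
Step 3: Merge (D+G)(31) + (B+I)(38) = 69
Read each symbol's code off the tree from the root (left child = 0, right child = 1).

Codes:
  I: 11 (length 2)
  G: 01 (length 2)
  D: 00 (length 2)
  B: 10 (length 2)
Average code length: 138/69 = 2.0000 bits/symbol


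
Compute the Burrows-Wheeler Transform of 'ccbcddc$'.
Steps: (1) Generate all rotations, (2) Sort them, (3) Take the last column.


Rotations (sorted):
  0: $ccbcddc -> last char: c
  1: bcddc$cc -> last char: c
  2: c$ccbcdd -> last char: d
  3: cbcddc$c -> last char: c
  4: ccbcddc$ -> last char: $
  5: cddc$ccb -> last char: b
  6: dc$ccbcd -> last char: d
  7: ddc$ccbc -> last char: c


BWT = ccdc$bdc


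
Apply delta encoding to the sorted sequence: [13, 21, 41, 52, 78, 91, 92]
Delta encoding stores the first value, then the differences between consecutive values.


First value: 13
Deltas:
  21 - 13 = 8
  41 - 21 = 20
  52 - 41 = 11
  78 - 52 = 26
  91 - 78 = 13
  92 - 91 = 1


Delta encoded: [13, 8, 20, 11, 26, 13, 1]


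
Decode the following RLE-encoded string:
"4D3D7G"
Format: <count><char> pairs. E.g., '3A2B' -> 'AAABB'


Expanding each <count><char> pair:
  4D -> 'DDDD'
  3D -> 'DDD'
  7G -> 'GGGGGGG'

Decoded = DDDDDDDGGGGGGG


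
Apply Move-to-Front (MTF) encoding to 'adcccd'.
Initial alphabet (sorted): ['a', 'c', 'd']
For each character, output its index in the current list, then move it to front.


MTF encoding:
'a': index 0 in ['a', 'c', 'd'] -> ['a', 'c', 'd']
'd': index 2 in ['a', 'c', 'd'] -> ['d', 'a', 'c']
'c': index 2 in ['d', 'a', 'c'] -> ['c', 'd', 'a']
'c': index 0 in ['c', 'd', 'a'] -> ['c', 'd', 'a']
'c': index 0 in ['c', 'd', 'a'] -> ['c', 'd', 'a']
'd': index 1 in ['c', 'd', 'a'] -> ['d', 'c', 'a']


Output: [0, 2, 2, 0, 0, 1]


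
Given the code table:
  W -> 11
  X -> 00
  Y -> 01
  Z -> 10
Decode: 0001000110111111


Decoding:
00 -> X
01 -> Y
00 -> X
01 -> Y
10 -> Z
11 -> W
11 -> W
11 -> W


Result: XYXYZWWW


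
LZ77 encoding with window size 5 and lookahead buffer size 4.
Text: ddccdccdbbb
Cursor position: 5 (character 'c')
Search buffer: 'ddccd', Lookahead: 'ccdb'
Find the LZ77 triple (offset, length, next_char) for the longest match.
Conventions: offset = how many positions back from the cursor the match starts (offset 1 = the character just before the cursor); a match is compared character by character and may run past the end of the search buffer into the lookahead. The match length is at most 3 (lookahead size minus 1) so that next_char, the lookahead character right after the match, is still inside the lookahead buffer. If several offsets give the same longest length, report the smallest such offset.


Try each offset into the search buffer:
  offset=1 (pos 4, char 'd'): match length 0
  offset=2 (pos 3, char 'c'): match length 1
  offset=3 (pos 2, char 'c'): match length 3
  offset=4 (pos 1, char 'd'): match length 0
  offset=5 (pos 0, char 'd'): match length 0
Longest match has length 3 at offset 3.
next_char = character at position 5 + 3 = 8 -> 'b'

Best match: offset=3, length=3 (matching 'ccd' starting at position 2)
LZ77 triple: (3, 3, 'b')
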